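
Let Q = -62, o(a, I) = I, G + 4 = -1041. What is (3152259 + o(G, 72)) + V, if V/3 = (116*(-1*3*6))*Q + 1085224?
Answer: 6796371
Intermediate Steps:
G = -1045 (G = -4 - 1041 = -1045)
V = 3644040 (V = 3*((116*(-1*3*6))*(-62) + 1085224) = 3*((116*(-3*6))*(-62) + 1085224) = 3*((116*(-18))*(-62) + 1085224) = 3*(-2088*(-62) + 1085224) = 3*(129456 + 1085224) = 3*1214680 = 3644040)
(3152259 + o(G, 72)) + V = (3152259 + 72) + 3644040 = 3152331 + 3644040 = 6796371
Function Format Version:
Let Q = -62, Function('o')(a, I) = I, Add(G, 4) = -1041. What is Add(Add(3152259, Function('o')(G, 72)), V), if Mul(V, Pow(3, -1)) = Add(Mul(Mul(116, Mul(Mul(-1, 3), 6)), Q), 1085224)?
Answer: 6796371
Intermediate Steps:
G = -1045 (G = Add(-4, -1041) = -1045)
V = 3644040 (V = Mul(3, Add(Mul(Mul(116, Mul(Mul(-1, 3), 6)), -62), 1085224)) = Mul(3, Add(Mul(Mul(116, Mul(-3, 6)), -62), 1085224)) = Mul(3, Add(Mul(Mul(116, -18), -62), 1085224)) = Mul(3, Add(Mul(-2088, -62), 1085224)) = Mul(3, Add(129456, 1085224)) = Mul(3, 1214680) = 3644040)
Add(Add(3152259, Function('o')(G, 72)), V) = Add(Add(3152259, 72), 3644040) = Add(3152331, 3644040) = 6796371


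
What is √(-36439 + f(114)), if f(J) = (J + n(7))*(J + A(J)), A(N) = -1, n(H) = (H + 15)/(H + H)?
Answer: 6*I*√31822/7 ≈ 152.9*I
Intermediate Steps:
n(H) = (15 + H)/(2*H) (n(H) = (15 + H)/((2*H)) = (15 + H)*(1/(2*H)) = (15 + H)/(2*H))
f(J) = (-1 + J)*(11/7 + J) (f(J) = (J + (½)*(15 + 7)/7)*(J - 1) = (J + (½)*(⅐)*22)*(-1 + J) = (J + 11/7)*(-1 + J) = (11/7 + J)*(-1 + J) = (-1 + J)*(11/7 + J))
√(-36439 + f(114)) = √(-36439 + (-11/7 + 114² + (4/7)*114)) = √(-36439 + (-11/7 + 12996 + 456/7)) = √(-36439 + 91417/7) = √(-163656/7) = 6*I*√31822/7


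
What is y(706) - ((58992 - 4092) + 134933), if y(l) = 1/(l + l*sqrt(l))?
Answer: -94485579091/497730 + sqrt(706)/497730 ≈ -1.8983e+5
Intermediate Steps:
y(l) = 1/(l + l**(3/2))
y(706) - ((58992 - 4092) + 134933) = 1/(706 + 706**(3/2)) - ((58992 - 4092) + 134933) = 1/(706 + 706*sqrt(706)) - (54900 + 134933) = 1/(706 + 706*sqrt(706)) - 1*189833 = 1/(706 + 706*sqrt(706)) - 189833 = -189833 + 1/(706 + 706*sqrt(706))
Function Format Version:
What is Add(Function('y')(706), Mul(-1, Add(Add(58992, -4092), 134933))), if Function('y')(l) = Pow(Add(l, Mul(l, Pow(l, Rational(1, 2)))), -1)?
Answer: Add(Rational(-94485579091, 497730), Mul(Rational(1, 497730), Pow(706, Rational(1, 2)))) ≈ -1.8983e+5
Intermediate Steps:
Function('y')(l) = Pow(Add(l, Pow(l, Rational(3, 2))), -1)
Add(Function('y')(706), Mul(-1, Add(Add(58992, -4092), 134933))) = Add(Pow(Add(706, Pow(706, Rational(3, 2))), -1), Mul(-1, Add(Add(58992, -4092), 134933))) = Add(Pow(Add(706, Mul(706, Pow(706, Rational(1, 2)))), -1), Mul(-1, Add(54900, 134933))) = Add(Pow(Add(706, Mul(706, Pow(706, Rational(1, 2)))), -1), Mul(-1, 189833)) = Add(Pow(Add(706, Mul(706, Pow(706, Rational(1, 2)))), -1), -189833) = Add(-189833, Pow(Add(706, Mul(706, Pow(706, Rational(1, 2)))), -1))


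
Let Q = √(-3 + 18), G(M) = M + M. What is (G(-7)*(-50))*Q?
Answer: 700*√15 ≈ 2711.1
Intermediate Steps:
G(M) = 2*M
Q = √15 ≈ 3.8730
(G(-7)*(-50))*Q = ((2*(-7))*(-50))*√15 = (-14*(-50))*√15 = 700*√15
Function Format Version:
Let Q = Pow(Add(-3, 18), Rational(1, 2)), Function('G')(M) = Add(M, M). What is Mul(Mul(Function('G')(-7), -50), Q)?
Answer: Mul(700, Pow(15, Rational(1, 2))) ≈ 2711.1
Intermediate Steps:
Function('G')(M) = Mul(2, M)
Q = Pow(15, Rational(1, 2)) ≈ 3.8730
Mul(Mul(Function('G')(-7), -50), Q) = Mul(Mul(Mul(2, -7), -50), Pow(15, Rational(1, 2))) = Mul(Mul(-14, -50), Pow(15, Rational(1, 2))) = Mul(700, Pow(15, Rational(1, 2)))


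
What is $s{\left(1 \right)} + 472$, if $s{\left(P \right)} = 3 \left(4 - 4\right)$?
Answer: $472$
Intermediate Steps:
$s{\left(P \right)} = 0$ ($s{\left(P \right)} = 3 \cdot 0 = 0$)
$s{\left(1 \right)} + 472 = 0 + 472 = 472$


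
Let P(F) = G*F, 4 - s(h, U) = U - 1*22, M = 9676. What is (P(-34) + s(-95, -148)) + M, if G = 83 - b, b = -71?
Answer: 4614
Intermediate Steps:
s(h, U) = 26 - U (s(h, U) = 4 - (U - 1*22) = 4 - (U - 22) = 4 - (-22 + U) = 4 + (22 - U) = 26 - U)
G = 154 (G = 83 - 1*(-71) = 83 + 71 = 154)
P(F) = 154*F
(P(-34) + s(-95, -148)) + M = (154*(-34) + (26 - 1*(-148))) + 9676 = (-5236 + (26 + 148)) + 9676 = (-5236 + 174) + 9676 = -5062 + 9676 = 4614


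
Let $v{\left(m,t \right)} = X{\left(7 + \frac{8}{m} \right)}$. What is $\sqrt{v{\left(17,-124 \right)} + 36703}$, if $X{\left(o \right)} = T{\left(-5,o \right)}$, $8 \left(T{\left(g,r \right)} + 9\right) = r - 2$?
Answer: $\frac{\sqrt{169676218}}{68} \approx 191.56$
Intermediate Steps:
$T{\left(g,r \right)} = - \frac{37}{4} + \frac{r}{8}$ ($T{\left(g,r \right)} = -9 + \frac{r - 2}{8} = -9 + \frac{-2 + r}{8} = -9 + \left(- \frac{1}{4} + \frac{r}{8}\right) = - \frac{37}{4} + \frac{r}{8}$)
$X{\left(o \right)} = - \frac{37}{4} + \frac{o}{8}$
$v{\left(m,t \right)} = - \frac{67}{8} + \frac{1}{m}$ ($v{\left(m,t \right)} = - \frac{37}{4} + \frac{7 + \frac{8}{m}}{8} = - \frac{37}{4} + \left(\frac{7}{8} + \frac{1}{m}\right) = - \frac{67}{8} + \frac{1}{m}$)
$\sqrt{v{\left(17,-124 \right)} + 36703} = \sqrt{\left(- \frac{67}{8} + \frac{1}{17}\right) + 36703} = \sqrt{- \frac{1131}{136} + 36703} = \sqrt{\frac{4990477}{136}} = \frac{\sqrt{169676218}}{68}$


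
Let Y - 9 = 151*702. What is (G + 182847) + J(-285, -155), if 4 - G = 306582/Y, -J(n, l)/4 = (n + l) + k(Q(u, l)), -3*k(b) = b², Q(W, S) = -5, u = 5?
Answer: 6524674613/35337 ≈ 1.8464e+5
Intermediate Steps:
k(b) = -b²/3
J(n, l) = 100/3 - 4*l - 4*n (J(n, l) = -4*((n + l) - ⅓*(-5)²) = -4*((l + n) - ⅓*25) = -4*((l + n) - 25/3) = -4*(-25/3 + l + n) = 100/3 - 4*l - 4*n)
Y = 106011 (Y = 9 + 151*702 = 9 + 106002 = 106011)
G = 39154/35337 (G = 4 - 306582/106011 = 4 - 1*102194/35337 = 4 - 102194/35337 = 39154/35337 ≈ 1.1080)
(G + 182847) + J(-285, -155) = (39154/35337 + 182847) + (100/3 - 4*(-155) - 4*(-285)) = 6461303593/35337 + (100/3 + 620 + 1140) = 6461303593/35337 + 5380/3 = 6524674613/35337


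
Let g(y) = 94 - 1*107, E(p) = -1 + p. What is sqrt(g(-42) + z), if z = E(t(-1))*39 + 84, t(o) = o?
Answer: I*sqrt(7) ≈ 2.6458*I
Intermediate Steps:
g(y) = -13 (g(y) = 94 - 107 = -13)
z = 6 (z = (-1 - 1)*39 + 84 = -2*39 + 84 = -78 + 84 = 6)
sqrt(g(-42) + z) = sqrt(-13 + 6) = sqrt(-7) = I*sqrt(7)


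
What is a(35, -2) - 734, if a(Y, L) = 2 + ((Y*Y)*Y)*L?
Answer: -86482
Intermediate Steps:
a(Y, L) = 2 + L*Y**3 (a(Y, L) = 2 + (Y**2*Y)*L = 2 + Y**3*L = 2 + L*Y**3)
a(35, -2) - 734 = (2 - 2*35**3) - 734 = (2 - 2*42875) - 734 = (2 - 85750) - 734 = -85748 - 734 = -86482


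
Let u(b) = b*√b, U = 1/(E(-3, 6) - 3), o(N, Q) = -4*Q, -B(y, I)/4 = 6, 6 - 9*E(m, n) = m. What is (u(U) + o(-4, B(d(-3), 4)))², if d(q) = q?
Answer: (384 - I*√2)²/16 ≈ 9215.9 - 67.882*I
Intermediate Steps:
E(m, n) = ⅔ - m/9
B(y, I) = -24 (B(y, I) = -4*6 = -24)
U = -½ (U = 1/((⅔ - ⅑*(-3)) - 3) = 1/((⅔ + ⅓) - 3) = 1/(1 - 3) = 1/(-2) = -½ ≈ -0.50000)
u(b) = b^(3/2)
(u(U) + o(-4, B(d(-3), 4)))² = ((-½)^(3/2) - 4*(-24))² = (-I*√2/4 + 96)² = (96 - I*√2/4)²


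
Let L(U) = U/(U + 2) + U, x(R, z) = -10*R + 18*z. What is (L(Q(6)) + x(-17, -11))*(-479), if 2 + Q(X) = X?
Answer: 33530/3 ≈ 11177.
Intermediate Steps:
Q(X) = -2 + X
L(U) = U + U/(2 + U) (L(U) = U/(2 + U) + U = U + U/(2 + U))
(L(Q(6)) + x(-17, -11))*(-479) = ((-2 + 6)*(3 + (-2 + 6))/(2 + (-2 + 6)) + (-10*(-17) + 18*(-11)))*(-479) = (4*(3 + 4)/(2 + 4) + (170 - 198))*(-479) = (4*7/6 - 28)*(-479) = (4*(⅙)*7 - 28)*(-479) = (14/3 - 28)*(-479) = -70/3*(-479) = 33530/3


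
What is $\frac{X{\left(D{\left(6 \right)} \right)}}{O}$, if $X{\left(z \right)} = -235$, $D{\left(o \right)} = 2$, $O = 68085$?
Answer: $- \frac{47}{13617} \approx -0.0034516$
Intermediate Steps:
$\frac{X{\left(D{\left(6 \right)} \right)}}{O} = - \frac{235}{68085} = \left(-235\right) \frac{1}{68085} = - \frac{47}{13617}$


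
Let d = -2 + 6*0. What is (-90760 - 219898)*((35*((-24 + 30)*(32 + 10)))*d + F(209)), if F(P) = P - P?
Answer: 5480007120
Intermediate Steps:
F(P) = 0
d = -2 (d = -2 + 0 = -2)
(-90760 - 219898)*((35*((-24 + 30)*(32 + 10)))*d + F(209)) = (-90760 - 219898)*((35*((-24 + 30)*(32 + 10)))*(-2) + 0) = -310658*((35*(6*42))*(-2) + 0) = -310658*((35*252)*(-2) + 0) = -310658*(8820*(-2) + 0) = -310658*(-17640 + 0) = -310658*(-17640) = 5480007120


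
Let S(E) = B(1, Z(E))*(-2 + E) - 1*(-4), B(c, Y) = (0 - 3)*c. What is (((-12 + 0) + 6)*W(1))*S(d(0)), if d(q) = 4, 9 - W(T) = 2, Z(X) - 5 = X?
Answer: 84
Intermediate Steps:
Z(X) = 5 + X
W(T) = 7 (W(T) = 9 - 1*2 = 9 - 2 = 7)
B(c, Y) = -3*c
S(E) = 10 - 3*E (S(E) = (-3*1)*(-2 + E) - 1*(-4) = -3*(-2 + E) + 4 = (6 - 3*E) + 4 = 10 - 3*E)
(((-12 + 0) + 6)*W(1))*S(d(0)) = (((-12 + 0) + 6)*7)*(10 - 3*4) = ((-12 + 6)*7)*(10 - 12) = -6*7*(-2) = -42*(-2) = 84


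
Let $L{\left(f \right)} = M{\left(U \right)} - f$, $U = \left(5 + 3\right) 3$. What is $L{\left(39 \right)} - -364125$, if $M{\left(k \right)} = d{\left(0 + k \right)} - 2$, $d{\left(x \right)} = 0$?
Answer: $364084$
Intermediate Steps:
$U = 24$ ($U = 8 \cdot 3 = 24$)
$M{\left(k \right)} = -2$ ($M{\left(k \right)} = 0 - 2 = -2$)
$L{\left(f \right)} = -2 - f$
$L{\left(39 \right)} - -364125 = \left(-2 - 39\right) - -364125 = \left(-2 - 39\right) + 364125 = -41 + 364125 = 364084$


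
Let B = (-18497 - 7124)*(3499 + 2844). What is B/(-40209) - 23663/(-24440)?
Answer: 23507655023/5814840 ≈ 4042.7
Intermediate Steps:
B = -162514003 (B = -25621*6343 = -162514003)
B/(-40209) - 23663/(-24440) = -162514003/(-40209) - 23663/(-24440) = -162514003*(-1/40209) - 23663*(-1/24440) = 162514003/40209 + 23663/24440 = 23507655023/5814840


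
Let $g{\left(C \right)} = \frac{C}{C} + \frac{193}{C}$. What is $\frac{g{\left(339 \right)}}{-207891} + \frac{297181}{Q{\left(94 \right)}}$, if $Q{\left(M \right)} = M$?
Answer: $\frac{445613733763}{140950098} \approx 3161.5$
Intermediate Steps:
$g{\left(C \right)} = 1 + \frac{193}{C}$
$\frac{g{\left(339 \right)}}{-207891} + \frac{297181}{Q{\left(94 \right)}} = \frac{\frac{1}{339} \left(193 + 339\right)}{-207891} + \frac{297181}{94} = \frac{1}{339} \cdot 532 \left(- \frac{1}{207891}\right) + 297181 \cdot \frac{1}{94} = \frac{532}{339} \left(- \frac{1}{207891}\right) + \frac{6323}{2} = - \frac{532}{70475049} + \frac{6323}{2} = \frac{445613733763}{140950098}$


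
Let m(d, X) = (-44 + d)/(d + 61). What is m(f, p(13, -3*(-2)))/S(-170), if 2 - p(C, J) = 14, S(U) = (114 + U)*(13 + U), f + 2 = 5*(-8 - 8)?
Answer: 3/4396 ≈ 0.00068244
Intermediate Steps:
f = -82 (f = -2 + 5*(-8 - 8) = -2 + 5*(-16) = -2 - 80 = -82)
S(U) = (13 + U)*(114 + U)
p(C, J) = -12 (p(C, J) = 2 - 1*14 = 2 - 14 = -12)
m(d, X) = (-44 + d)/(61 + d)
m(f, p(13, -3*(-2)))/S(-170) = ((-44 - 82)/(61 - 82))/(1482 + (-170)² + 127*(-170)) = (-126/(-21))/(1482 + 28900 - 21590) = -1/21*(-126)/8792 = 6*(1/8792) = 3/4396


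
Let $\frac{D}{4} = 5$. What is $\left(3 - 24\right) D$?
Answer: $-420$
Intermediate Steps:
$D = 20$ ($D = 4 \cdot 5 = 20$)
$\left(3 - 24\right) D = \left(3 - 24\right) 20 = \left(-21\right) 20 = -420$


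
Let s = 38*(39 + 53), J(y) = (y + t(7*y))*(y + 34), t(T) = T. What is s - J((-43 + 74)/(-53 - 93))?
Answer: 18936030/5329 ≈ 3553.4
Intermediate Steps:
J(y) = 8*y*(34 + y) (J(y) = (y + 7*y)*(y + 34) = (8*y)*(34 + y) = 8*y*(34 + y))
s = 3496 (s = 38*92 = 3496)
s - J((-43 + 74)/(-53 - 93)) = 3496 - 8*(-43 + 74)/(-53 - 93)*(34 + (-43 + 74)/(-53 - 93)) = 3496 - 8*31/(-146)*(34 + 31/(-146)) = 3496 - 8*31*(-1/146)*(34 + 31*(-1/146)) = 3496 - 8*(-31)*(34 - 31/146)/146 = 3496 - 8*(-31)*4933/(146*146) = 3496 - 1*(-305846/5329) = 3496 + 305846/5329 = 18936030/5329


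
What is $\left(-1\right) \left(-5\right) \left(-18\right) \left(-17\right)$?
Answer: $1530$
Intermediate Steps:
$\left(-1\right) \left(-5\right) \left(-18\right) \left(-17\right) = 5 \left(-18\right) \left(-17\right) = \left(-90\right) \left(-17\right) = 1530$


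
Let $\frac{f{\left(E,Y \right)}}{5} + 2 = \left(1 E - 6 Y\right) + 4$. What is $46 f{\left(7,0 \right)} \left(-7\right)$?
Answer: $-14490$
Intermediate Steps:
$f{\left(E,Y \right)} = 10 - 30 Y + 5 E$ ($f{\left(E,Y \right)} = -10 + 5 \left(\left(1 E - 6 Y\right) + 4\right) = -10 + 5 \left(\left(E - 6 Y\right) + 4\right) = -10 + 5 \left(4 + E - 6 Y\right) = -10 + \left(20 - 30 Y + 5 E\right) = 10 - 30 Y + 5 E$)
$46 f{\left(7,0 \right)} \left(-7\right) = 46 \left(10 - 0 + 5 \cdot 7\right) \left(-7\right) = 46 \left(10 + 0 + 35\right) \left(-7\right) = 46 \cdot 45 \left(-7\right) = 2070 \left(-7\right) = -14490$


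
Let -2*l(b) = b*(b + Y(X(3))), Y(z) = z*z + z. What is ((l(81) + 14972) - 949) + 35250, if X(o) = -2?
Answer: 91823/2 ≈ 45912.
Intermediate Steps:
Y(z) = z + z**2 (Y(z) = z**2 + z = z + z**2)
l(b) = -b*(2 + b)/2 (l(b) = -b*(b - 2*(1 - 2))/2 = -b*(b - 2*(-1))/2 = -b*(b + 2)/2 = -b*(2 + b)/2)
((l(81) + 14972) - 949) + 35250 = ((-1/2*81*(2 + 81) + 14972) - 949) + 35250 = ((-1/2*81*83 + 14972) - 949) + 35250 = ((-6723/2 + 14972) - 949) + 35250 = (23221/2 - 949) + 35250 = 21323/2 + 35250 = 91823/2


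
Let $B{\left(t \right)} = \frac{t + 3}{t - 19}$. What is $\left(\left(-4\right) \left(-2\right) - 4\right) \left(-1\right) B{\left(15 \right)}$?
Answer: $18$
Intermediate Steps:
$B{\left(t \right)} = \frac{3 + t}{-19 + t}$
$\left(\left(-4\right) \left(-2\right) - 4\right) \left(-1\right) B{\left(15 \right)} = \left(\left(-4\right) \left(-2\right) - 4\right) \left(-1\right) \frac{3 + 15}{-19 + 15} = \left(8 - 4\right) \left(-1\right) \frac{1}{-4} \cdot 18 = 4 \left(-1\right) \left(\left(- \frac{1}{4}\right) 18\right) = \left(-4\right) \left(- \frac{9}{2}\right) = 18$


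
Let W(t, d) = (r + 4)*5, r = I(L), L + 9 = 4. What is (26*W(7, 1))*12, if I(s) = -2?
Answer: 3120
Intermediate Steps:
L = -5 (L = -9 + 4 = -5)
r = -2
W(t, d) = 10 (W(t, d) = (-2 + 4)*5 = 2*5 = 10)
(26*W(7, 1))*12 = (26*10)*12 = 260*12 = 3120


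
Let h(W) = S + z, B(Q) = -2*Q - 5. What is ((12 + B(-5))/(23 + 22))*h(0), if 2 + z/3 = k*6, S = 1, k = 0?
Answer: -17/9 ≈ -1.8889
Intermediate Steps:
B(Q) = -5 - 2*Q
z = -6 (z = -6 + 3*(0*6) = -6 + 3*0 = -6 + 0 = -6)
h(W) = -5 (h(W) = 1 - 6 = -5)
((12 + B(-5))/(23 + 22))*h(0) = ((12 + (-5 - 2*(-5)))/(23 + 22))*(-5) = ((12 + (-5 + 10))/45)*(-5) = ((12 + 5)*(1/45))*(-5) = (17*(1/45))*(-5) = (17/45)*(-5) = -17/9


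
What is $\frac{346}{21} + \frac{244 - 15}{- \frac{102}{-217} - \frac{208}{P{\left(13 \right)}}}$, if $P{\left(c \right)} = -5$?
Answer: $\frac{21011281}{958566} \approx 21.919$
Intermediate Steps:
$\frac{346}{21} + \frac{244 - 15}{- \frac{102}{-217} - \frac{208}{P{\left(13 \right)}}} = \frac{346}{21} + \frac{244 - 15}{- \frac{102}{-217} - \frac{208}{-5}} = 346 \cdot \frac{1}{21} + \frac{229}{\left(-102\right) \left(- \frac{1}{217}\right) - - \frac{208}{5}} = \frac{346}{21} + \frac{229}{\frac{102}{217} + \frac{208}{5}} = \frac{346}{21} + \frac{229}{\frac{45646}{1085}} = \frac{346}{21} + 229 \cdot \frac{1085}{45646} = \frac{346}{21} + \frac{248465}{45646} = \frac{21011281}{958566}$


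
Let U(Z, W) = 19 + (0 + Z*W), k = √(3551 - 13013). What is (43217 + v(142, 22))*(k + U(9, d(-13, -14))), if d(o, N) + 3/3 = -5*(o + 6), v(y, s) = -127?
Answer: 14004250 + 43090*I*√9462 ≈ 1.4004e+7 + 4.1915e+6*I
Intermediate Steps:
k = I*√9462 (k = √(-9462) = I*√9462 ≈ 97.273*I)
d(o, N) = -31 - 5*o (d(o, N) = -1 - 5*(o + 6) = -1 - 5*(6 + o) = -1 + (-30 - 5*o) = -31 - 5*o)
U(Z, W) = 19 + W*Z (U(Z, W) = 19 + (0 + W*Z) = 19 + W*Z)
(43217 + v(142, 22))*(k + U(9, d(-13, -14))) = (43217 - 127)*(I*√9462 + (19 + (-31 - 5*(-13))*9)) = 43090*(I*√9462 + (19 + (-31 + 65)*9)) = 43090*(I*√9462 + (19 + 34*9)) = 43090*(I*√9462 + (19 + 306)) = 43090*(I*√9462 + 325) = 43090*(325 + I*√9462) = 14004250 + 43090*I*√9462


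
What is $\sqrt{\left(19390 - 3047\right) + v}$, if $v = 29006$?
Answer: $\sqrt{45349} \approx 212.95$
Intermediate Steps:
$\sqrt{\left(19390 - 3047\right) + v} = \sqrt{\left(19390 - 3047\right) + 29006} = \sqrt{16343 + 29006} = \sqrt{45349}$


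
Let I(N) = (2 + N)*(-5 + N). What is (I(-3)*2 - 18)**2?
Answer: 4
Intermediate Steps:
I(N) = (-5 + N)*(2 + N)
(I(-3)*2 - 18)**2 = ((-10 + (-3)**2 - 3*(-3))*2 - 18)**2 = ((-10 + 9 + 9)*2 - 18)**2 = (8*2 - 18)**2 = (16 - 18)**2 = (-2)**2 = 4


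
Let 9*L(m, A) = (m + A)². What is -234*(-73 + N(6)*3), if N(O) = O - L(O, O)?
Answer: 24102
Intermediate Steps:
L(m, A) = (A + m)²/9 (L(m, A) = (m + A)²/9 = (A + m)²/9)
N(O) = O - 4*O²/9 (N(O) = O - (O + O)²/9 = O - (2*O)²/9 = O - 4*O²/9)
-234*(-73 + N(6)*3) = -234*(-73 + ((⅑)*6*(9 - 4*6))*3) = -234*(-73 + ((⅑)*6*(9 - 24))*3) = -234*(-73 + ((⅑)*6*(-15))*3) = -234*(-73 - 10*3) = -234*(-73 - 30) = -234*(-103) = 24102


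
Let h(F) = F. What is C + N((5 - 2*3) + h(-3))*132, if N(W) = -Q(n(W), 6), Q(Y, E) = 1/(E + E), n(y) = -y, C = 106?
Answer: 95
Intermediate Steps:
Q(Y, E) = 1/(2*E)
N(W) = -1/12 (N(W) = -1/(2*6) = -1*1/12 = -1/12)
C + N((5 - 2*3) + h(-3))*132 = 106 - 1/12*132 = 106 - 11 = 95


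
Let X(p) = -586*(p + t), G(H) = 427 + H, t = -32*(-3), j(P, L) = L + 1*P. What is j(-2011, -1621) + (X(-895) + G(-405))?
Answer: 464604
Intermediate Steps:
j(P, L) = L + P
t = 96
X(p) = -56256 - 586*p (X(p) = -586*(p + 96) = -586*(96 + p) = -56256 - 586*p)
j(-2011, -1621) + (X(-895) + G(-405)) = (-1621 - 2011) + ((-56256 - 586*(-895)) + (427 - 405)) = -3632 + ((-56256 + 524470) + 22) = -3632 + (468214 + 22) = -3632 + 468236 = 464604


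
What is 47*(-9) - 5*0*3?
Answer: -423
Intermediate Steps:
47*(-9) - 5*0*3 = -423 + 0*3 = -423 + 0 = -423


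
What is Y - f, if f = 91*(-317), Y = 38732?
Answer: 67579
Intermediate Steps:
f = -28847
Y - f = 38732 - 1*(-28847) = 38732 + 28847 = 67579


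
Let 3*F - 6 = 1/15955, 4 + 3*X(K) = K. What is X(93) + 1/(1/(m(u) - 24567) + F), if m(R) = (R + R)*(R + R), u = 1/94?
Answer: 470154114119443/15585216693531 ≈ 30.167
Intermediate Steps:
u = 1/94 ≈ 0.010638
m(R) = 4*R² (m(R) = (2*R)*(2*R) = 4*R²)
X(K) = -4/3 + K/3
F = 95731/47865 (F = 2 + (⅓)/15955 = 2 + (⅓)*(1/15955) = 2 + 1/47865 = 95731/47865 ≈ 2.0000)
X(93) + 1/(1/(m(u) - 24567) + F) = (-4/3 + (⅓)*93) + 1/(1/(4*(1/94)² - 24567) + 95731/47865) = (-4/3 + 31) + 1/(1/(4*(1/8836) - 24567) + 95731/47865) = 89/3 + 1/(1/(1/2209 - 24567) + 95731/47865) = 89/3 + 1/(1/(-54268502/2209) + 95731/47865) = 89/3 + 1/(-2209/54268502 + 95731/47865) = 89/3 + 1/(5195072231177/2597561848230) = 89/3 + 2597561848230/5195072231177 = 470154114119443/15585216693531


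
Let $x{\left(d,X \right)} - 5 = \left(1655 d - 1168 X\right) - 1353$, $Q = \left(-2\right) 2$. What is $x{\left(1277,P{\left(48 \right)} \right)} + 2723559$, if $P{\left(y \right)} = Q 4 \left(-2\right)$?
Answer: $4798270$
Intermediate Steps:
$Q = -4$
$P{\left(y \right)} = 32$ ($P{\left(y \right)} = \left(-4\right) 4 \left(-2\right) = \left(-16\right) \left(-2\right) = 32$)
$x{\left(d,X \right)} = -1348 - 1168 X + 1655 d$ ($x{\left(d,X \right)} = 5 - \left(1353 - 1655 d + 1168 X\right) = -1348 - 1168 X + 1655 d$)
$x{\left(1277,P{\left(48 \right)} \right)} + 2723559 = \left(-1348 - 37376 + 1655 \cdot 1277\right) + 2723559 = \left(-1348 - 37376 + 2113435\right) + 2723559 = 2074711 + 2723559 = 4798270$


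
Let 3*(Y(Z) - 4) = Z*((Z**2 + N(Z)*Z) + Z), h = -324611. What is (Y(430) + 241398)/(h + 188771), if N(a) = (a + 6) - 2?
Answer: -80331353/203760 ≈ -394.25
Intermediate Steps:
N(a) = 4 + a (N(a) = (6 + a) - 2 = 4 + a)
Y(Z) = 4 + Z*(Z + Z**2 + Z*(4 + Z))/3 (Y(Z) = 4 + (Z*((Z**2 + (4 + Z)*Z) + Z))/3 = 4 + (Z*((Z**2 + Z*(4 + Z)) + Z))/3 = 4 + (Z*(Z + Z**2 + Z*(4 + Z)))/3 = 4 + Z*(Z + Z**2 + Z*(4 + Z))/3)
(Y(430) + 241398)/(h + 188771) = ((4 + (2/3)*430**3 + (5/3)*430**2) + 241398)/(-324611 + 188771) = ((4 + (2/3)*79507000 + (5/3)*184900) + 241398)/(-135840) = ((4 + 159014000/3 + 924500/3) + 241398)*(-1/135840) = (159938512/3 + 241398)*(-1/135840) = (160662706/3)*(-1/135840) = -80331353/203760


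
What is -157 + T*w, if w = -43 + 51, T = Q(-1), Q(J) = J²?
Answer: -149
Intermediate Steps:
T = 1 (T = (-1)² = 1)
w = 8
-157 + T*w = -157 + 1*8 = -157 + 8 = -149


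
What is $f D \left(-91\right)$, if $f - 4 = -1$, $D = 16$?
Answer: $-4368$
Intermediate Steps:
$f = 3$ ($f = 4 - 1 = 3$)
$f D \left(-91\right) = 3 \cdot 16 \left(-91\right) = 48 \left(-91\right) = -4368$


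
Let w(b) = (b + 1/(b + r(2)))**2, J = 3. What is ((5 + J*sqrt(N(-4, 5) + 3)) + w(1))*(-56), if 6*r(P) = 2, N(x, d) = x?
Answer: -903/2 - 168*I ≈ -451.5 - 168.0*I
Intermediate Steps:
r(P) = 1/3 (r(P) = (1/6)*2 = 1/3)
w(b) = (b + 1/(1/3 + b))**2 (w(b) = (b + 1/(b + 1/3))**2 = (b + 1/(1/3 + b))**2)
((5 + J*sqrt(N(-4, 5) + 3)) + w(1))*(-56) = ((5 + 3*sqrt(-4 + 3)) + (3 + 1 + 3*1**2)**2/(1 + 3*1)**2)*(-56) = ((5 + 3*sqrt(-1)) + (3 + 1 + 3*1)**2/(1 + 3)**2)*(-56) = ((5 + 3*I) + (3 + 1 + 3)**2/4**2)*(-56) = ((5 + 3*I) + (1/16)*7**2)*(-56) = ((5 + 3*I) + (1/16)*49)*(-56) = ((5 + 3*I) + 49/16)*(-56) = (129/16 + 3*I)*(-56) = -903/2 - 168*I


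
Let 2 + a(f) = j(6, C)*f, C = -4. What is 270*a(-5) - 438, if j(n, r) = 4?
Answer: -6378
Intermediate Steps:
a(f) = -2 + 4*f
270*a(-5) - 438 = 270*(-2 + 4*(-5)) - 438 = 270*(-2 - 20) - 438 = 270*(-22) - 438 = -5940 - 438 = -6378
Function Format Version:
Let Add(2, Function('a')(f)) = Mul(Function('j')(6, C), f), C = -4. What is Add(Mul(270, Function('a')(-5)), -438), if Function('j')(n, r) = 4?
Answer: -6378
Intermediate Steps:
Function('a')(f) = Add(-2, Mul(4, f))
Add(Mul(270, Function('a')(-5)), -438) = Add(Mul(270, Add(-2, Mul(4, -5))), -438) = Add(Mul(270, Add(-2, -20)), -438) = Add(Mul(270, -22), -438) = Add(-5940, -438) = -6378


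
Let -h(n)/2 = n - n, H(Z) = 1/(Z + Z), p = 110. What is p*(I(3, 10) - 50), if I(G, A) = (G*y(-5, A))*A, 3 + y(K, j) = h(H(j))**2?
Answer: -15400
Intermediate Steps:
H(Z) = 1/(2*Z)
h(n) = 0 (h(n) = -2*(n - n) = -2*0 = 0)
y(K, j) = -3 (y(K, j) = -3 + 0**2 = -3 + 0 = -3)
I(G, A) = -3*A*G (I(G, A) = (G*(-3))*A = (-3*G)*A = -3*A*G)
p*(I(3, 10) - 50) = 110*(-3*10*3 - 50) = 110*(-90 - 50) = 110*(-140) = -15400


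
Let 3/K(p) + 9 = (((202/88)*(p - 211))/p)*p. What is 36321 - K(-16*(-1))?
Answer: 243241781/6697 ≈ 36321.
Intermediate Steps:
K(p) = 3/(-21707/44 + 101*p/44) (K(p) = 3/(-9 + (((202/88)*(p - 211))/p)*p) = 3/(-9 + (((202*(1/88))*(-211 + p))/p)*p) = 3/(-9 + ((101*(-211 + p)/44)/p)*p) = 3/(-9 + ((-21311/44 + 101*p/44)/p)*p) = 3/(-9 + (-21311/44 + 101*p/44)) = 3/(-21707/44 + 101*p/44))
36321 - K(-16*(-1)) = 36321 - 132/(-21707 + 101*(-16*(-1))) = 36321 - 132/(-21707 + 101*16) = 36321 - 132/(-21707 + 1616) = 36321 - 132/(-20091) = 36321 - 132*(-1)/20091 = 36321 - 1*(-44/6697) = 36321 + 44/6697 = 243241781/6697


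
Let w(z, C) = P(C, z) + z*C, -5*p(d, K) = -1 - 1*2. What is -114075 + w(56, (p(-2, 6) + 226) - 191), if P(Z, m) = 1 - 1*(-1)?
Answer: -560397/5 ≈ -1.1208e+5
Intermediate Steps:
P(Z, m) = 2 (P(Z, m) = 1 + 1 = 2)
p(d, K) = 3/5 (p(d, K) = -(-1 - 1*2)/5 = -(-1 - 2)/5 = -1/5*(-3) = 3/5)
w(z, C) = 2 + C*z (w(z, C) = 2 + z*C = 2 + C*z)
-114075 + w(56, (p(-2, 6) + 226) - 191) = -114075 + (2 + ((3/5 + 226) - 191)*56) = -114075 + (2 + (1133/5 - 191)*56) = -114075 + (2 + (178/5)*56) = -114075 + (2 + 9968/5) = -114075 + 9978/5 = -560397/5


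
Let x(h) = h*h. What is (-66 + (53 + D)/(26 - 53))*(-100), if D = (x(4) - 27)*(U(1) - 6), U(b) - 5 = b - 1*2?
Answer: 61900/9 ≈ 6877.8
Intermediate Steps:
x(h) = h**2
U(b) = 3 + b (U(b) = 5 + (b - 1*2) = 5 + (b - 2) = 5 + (-2 + b) = 3 + b)
D = 22 (D = (4**2 - 27)*((3 + 1) - 6) = (16 - 27)*(4 - 6) = -11*(-2) = 22)
(-66 + (53 + D)/(26 - 53))*(-100) = (-66 + (53 + 22)/(26 - 53))*(-100) = (-66 + 75/(-27))*(-100) = (-66 + 75*(-1/27))*(-100) = (-66 - 25/9)*(-100) = -619/9*(-100) = 61900/9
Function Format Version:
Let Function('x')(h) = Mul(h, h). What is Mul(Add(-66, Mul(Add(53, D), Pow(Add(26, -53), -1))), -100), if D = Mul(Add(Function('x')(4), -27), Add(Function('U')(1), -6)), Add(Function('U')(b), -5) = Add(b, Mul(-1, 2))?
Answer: Rational(61900, 9) ≈ 6877.8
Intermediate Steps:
Function('x')(h) = Pow(h, 2)
Function('U')(b) = Add(3, b) (Function('U')(b) = Add(5, Add(b, Mul(-1, 2))) = Add(5, Add(b, -2)) = Add(5, Add(-2, b)) = Add(3, b))
D = 22 (D = Mul(Add(Pow(4, 2), -27), Add(Add(3, 1), -6)) = Mul(Add(16, -27), Add(4, -6)) = Mul(-11, -2) = 22)
Mul(Add(-66, Mul(Add(53, D), Pow(Add(26, -53), -1))), -100) = Mul(Add(-66, Mul(Add(53, 22), Pow(Add(26, -53), -1))), -100) = Mul(Add(-66, Mul(75, Pow(-27, -1))), -100) = Mul(Add(-66, Mul(75, Rational(-1, 27))), -100) = Mul(Add(-66, Rational(-25, 9)), -100) = Mul(Rational(-619, 9), -100) = Rational(61900, 9)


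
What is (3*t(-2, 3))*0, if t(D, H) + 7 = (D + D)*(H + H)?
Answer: 0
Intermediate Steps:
t(D, H) = -7 + 4*D*H (t(D, H) = -7 + (D + D)*(H + H) = -7 + (2*D)*(2*H) = -7 + 4*D*H)
(3*t(-2, 3))*0 = (3*(-7 + 4*(-2)*3))*0 = (3*(-7 - 24))*0 = (3*(-31))*0 = -93*0 = 0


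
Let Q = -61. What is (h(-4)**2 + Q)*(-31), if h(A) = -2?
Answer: 1767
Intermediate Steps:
(h(-4)**2 + Q)*(-31) = ((-2)**2 - 61)*(-31) = (4 - 61)*(-31) = -57*(-31) = 1767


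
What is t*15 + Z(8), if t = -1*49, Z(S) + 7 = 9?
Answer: -733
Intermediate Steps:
Z(S) = 2 (Z(S) = -7 + 9 = 2)
t = -49
t*15 + Z(8) = -49*15 + 2 = -735 + 2 = -733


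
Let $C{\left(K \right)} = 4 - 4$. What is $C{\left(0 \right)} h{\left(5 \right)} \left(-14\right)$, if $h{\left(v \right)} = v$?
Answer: $0$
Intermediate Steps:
$C{\left(K \right)} = 0$
$C{\left(0 \right)} h{\left(5 \right)} \left(-14\right) = 0 \cdot 5 \left(-14\right) = 0 \left(-14\right) = 0$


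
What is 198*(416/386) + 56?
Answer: 51992/193 ≈ 269.39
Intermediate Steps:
198*(416/386) + 56 = 198*(416*(1/386)) + 56 = 198*(208/193) + 56 = 41184/193 + 56 = 51992/193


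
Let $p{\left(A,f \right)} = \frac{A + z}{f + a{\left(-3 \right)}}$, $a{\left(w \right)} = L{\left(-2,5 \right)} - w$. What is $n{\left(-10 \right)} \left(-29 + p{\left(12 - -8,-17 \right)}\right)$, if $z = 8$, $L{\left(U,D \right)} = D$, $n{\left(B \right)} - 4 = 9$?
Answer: $- \frac{3757}{9} \approx -417.44$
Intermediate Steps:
$n{\left(B \right)} = 13$ ($n{\left(B \right)} = 4 + 9 = 13$)
$a{\left(w \right)} = 5 - w$
$p{\left(A,f \right)} = \frac{8 + A}{8 + f}$ ($p{\left(A,f \right)} = \frac{A + 8}{f + \left(5 - -3\right)} = \frac{8 + A}{f + \left(5 + 3\right)} = \frac{8 + A}{f + 8} = \frac{8 + A}{8 + f}$)
$n{\left(-10 \right)} \left(-29 + p{\left(12 - -8,-17 \right)}\right) = 13 \left(-29 + \frac{8 + \left(12 - -8\right)}{8 - 17}\right) = 13 \left(-29 + \frac{8 + \left(12 + 8\right)}{-9}\right) = 13 \left(-29 - \frac{8 + 20}{9}\right) = 13 \left(-29 - \frac{28}{9}\right) = 13 \left(- \frac{289}{9}\right) = - \frac{3757}{9}$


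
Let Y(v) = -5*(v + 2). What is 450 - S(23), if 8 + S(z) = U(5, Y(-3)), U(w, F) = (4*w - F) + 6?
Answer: 437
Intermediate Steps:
Y(v) = -10 - 5*v (Y(v) = -5*(2 + v) = -10 - 5*v)
U(w, F) = 6 - F + 4*w (U(w, F) = (-F + 4*w) + 6 = 6 - F + 4*w)
S(z) = 13 (S(z) = -8 + (6 - (-10 - 5*(-3)) + 4*5) = -8 + (6 - (-10 + 15) + 20) = -8 + (6 - 1*5 + 20) = -8 + (6 - 5 + 20) = -8 + 21 = 13)
450 - S(23) = 450 - 1*13 = 450 - 13 = 437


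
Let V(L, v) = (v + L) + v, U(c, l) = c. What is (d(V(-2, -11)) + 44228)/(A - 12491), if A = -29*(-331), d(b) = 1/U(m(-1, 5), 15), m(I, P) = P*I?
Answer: -73713/4820 ≈ -15.293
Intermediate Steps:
m(I, P) = I*P
V(L, v) = L + 2*v (V(L, v) = (L + v) + v = L + 2*v)
d(b) = -⅕ (d(b) = 1/(-1*5) = 1/(-5) = -⅕)
A = 9599
(d(V(-2, -11)) + 44228)/(A - 12491) = (-⅕ + 44228)/(9599 - 12491) = (221139/5)/(-2892) = (221139/5)*(-1/2892) = -73713/4820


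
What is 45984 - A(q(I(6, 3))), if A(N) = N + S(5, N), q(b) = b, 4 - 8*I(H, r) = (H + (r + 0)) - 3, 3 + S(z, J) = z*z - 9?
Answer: 183885/4 ≈ 45971.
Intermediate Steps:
S(z, J) = -12 + z² (S(z, J) = -3 + (z*z - 9) = -3 + (z² - 9) = -3 + (-9 + z²) = -12 + z²)
I(H, r) = 7/8 - H/8 - r/8 (I(H, r) = ½ - ((H + (r + 0)) - 3)/8 = ½ - ((H + r) - 3)/8 = ½ - (-3 + H + r)/8 = ½ + (3/8 - H/8 - r/8) = 7/8 - H/8 - r/8)
A(N) = 13 + N (A(N) = N + (-12 + 5²) = N + (-12 + 25) = N + 13 = 13 + N)
45984 - A(q(I(6, 3))) = 45984 - (13 + (7/8 - ⅛*6 - ⅛*3)) = 45984 - (13 + (7/8 - ¾ - 3/8)) = 45984 - (13 - ¼) = 45984 - 1*51/4 = 45984 - 51/4 = 183885/4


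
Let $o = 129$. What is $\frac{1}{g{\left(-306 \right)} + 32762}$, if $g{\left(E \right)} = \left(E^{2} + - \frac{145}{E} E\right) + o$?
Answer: $\frac{1}{126382} \approx 7.9125 \cdot 10^{-6}$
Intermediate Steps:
$g{\left(E \right)} = -16 + E^{2}$ ($g{\left(E \right)} = \left(E^{2} + - \frac{145}{E} E\right) + 129 = \left(E^{2} - 145\right) + 129 = \left(-145 + E^{2}\right) + 129 = -16 + E^{2}$)
$\frac{1}{g{\left(-306 \right)} + 32762} = \frac{1}{\left(-16 + \left(-306\right)^{2}\right) + 32762} = \frac{1}{\left(-16 + 93636\right) + 32762} = \frac{1}{93620 + 32762} = \frac{1}{126382}$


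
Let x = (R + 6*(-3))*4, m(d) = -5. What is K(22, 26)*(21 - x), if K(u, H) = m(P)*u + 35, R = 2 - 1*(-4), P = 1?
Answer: -5175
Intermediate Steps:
R = 6 (R = 2 + 4 = 6)
x = -48 (x = (6 + 6*(-3))*4 = (6 - 18)*4 = -12*4 = -48)
K(u, H) = 35 - 5*u (K(u, H) = -5*u + 35 = 35 - 5*u)
K(22, 26)*(21 - x) = (35 - 5*22)*(21 - 1*(-48)) = (35 - 110)*(21 + 48) = -75*69 = -5175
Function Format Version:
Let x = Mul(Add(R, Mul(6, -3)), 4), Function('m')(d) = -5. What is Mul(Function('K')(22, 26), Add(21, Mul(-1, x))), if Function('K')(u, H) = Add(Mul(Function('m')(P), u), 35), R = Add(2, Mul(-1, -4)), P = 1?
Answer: -5175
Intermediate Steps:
R = 6 (R = Add(2, 4) = 6)
x = -48 (x = Mul(Add(6, Mul(6, -3)), 4) = Mul(Add(6, -18), 4) = Mul(-12, 4) = -48)
Function('K')(u, H) = Add(35, Mul(-5, u)) (Function('K')(u, H) = Add(Mul(-5, u), 35) = Add(35, Mul(-5, u)))
Mul(Function('K')(22, 26), Add(21, Mul(-1, x))) = Mul(Add(35, Mul(-5, 22)), Add(21, Mul(-1, -48))) = Mul(Add(35, -110), Add(21, 48)) = Mul(-75, 69) = -5175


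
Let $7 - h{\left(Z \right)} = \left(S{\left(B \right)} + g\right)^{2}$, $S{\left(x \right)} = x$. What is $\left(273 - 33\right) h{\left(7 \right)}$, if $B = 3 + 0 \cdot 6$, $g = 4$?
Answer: $-10080$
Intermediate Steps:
$B = 3$ ($B = 3 + 0 = 3$)
$h{\left(Z \right)} = -42$ ($h{\left(Z \right)} = 7 - \left(3 + 4\right)^{2} = 7 - 7^{2} = 7 - 49 = -42$)
$\left(273 - 33\right) h{\left(7 \right)} = \left(273 - 33\right) \left(-42\right) = 240 \left(-42\right) = -10080$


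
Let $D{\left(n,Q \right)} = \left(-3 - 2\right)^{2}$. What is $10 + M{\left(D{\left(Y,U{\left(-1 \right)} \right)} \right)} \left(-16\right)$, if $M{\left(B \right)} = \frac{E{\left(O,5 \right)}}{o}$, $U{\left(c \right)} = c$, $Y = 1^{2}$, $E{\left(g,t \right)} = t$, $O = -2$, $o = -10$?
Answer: $18$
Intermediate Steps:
$Y = 1$
$D{\left(n,Q \right)} = 25$ ($D{\left(n,Q \right)} = \left(-5\right)^{2} = 25$)
$M{\left(B \right)} = - \frac{1}{2}$ ($M{\left(B \right)} = \frac{5}{-10} = 5 \left(- \frac{1}{10}\right) = - \frac{1}{2}$)
$10 + M{\left(D{\left(Y,U{\left(-1 \right)} \right)} \right)} \left(-16\right) = 10 - -8 = 10 + 8 = 18$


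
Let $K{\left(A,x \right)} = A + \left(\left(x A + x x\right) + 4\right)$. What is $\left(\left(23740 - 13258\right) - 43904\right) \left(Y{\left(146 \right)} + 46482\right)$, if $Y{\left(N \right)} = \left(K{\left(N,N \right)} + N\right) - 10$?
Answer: $-2987926800$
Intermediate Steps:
$K{\left(A,x \right)} = 4 + A + x^{2} + A x$ ($K{\left(A,x \right)} = A + \left(\left(A x + x^{2}\right) + 4\right) = A + \left(\left(x^{2} + A x\right) + 4\right) = A + \left(4 + x^{2} + A x\right) = 4 + A + x^{2} + A x$)
$Y{\left(N \right)} = -6 + 2 N + 2 N^{2}$ ($Y{\left(N \right)} = \left(\left(4 + N + N^{2} + N N\right) + N\right) - 10 = \left(\left(4 + N + N^{2} + N^{2}\right) + N\right) - 10 = \left(\left(4 + N + 2 N^{2}\right) + N\right) - 10 = \left(4 + 2 N + 2 N^{2}\right) - 10 = -6 + 2 N + 2 N^{2}$)
$\left(\left(23740 - 13258\right) - 43904\right) \left(Y{\left(146 \right)} + 46482\right) = \left(\left(23740 - 13258\right) - 43904\right) \left(\left(-6 + 2 \cdot 146 + 2 \cdot 146^{2}\right) + 46482\right) = \left(\left(23740 - 13258\right) - 43904\right) \left(\left(-6 + 292 + 2 \cdot 21316\right) + 46482\right) = \left(10482 - 43904\right) \left(\left(-6 + 292 + 42632\right) + 46482\right) = - 33422 \left(42918 + 46482\right) = \left(-33422\right) 89400 = -2987926800$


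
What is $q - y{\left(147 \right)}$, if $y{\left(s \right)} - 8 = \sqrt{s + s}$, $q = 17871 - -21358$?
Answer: $39221 - 7 \sqrt{6} \approx 39204.0$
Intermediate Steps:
$q = 39229$ ($q = 17871 + 21358 = 39229$)
$y{\left(s \right)} = 8 + \sqrt{2} \sqrt{s}$ ($y{\left(s \right)} = 8 + \sqrt{s + s} = 8 + \sqrt{2 s} = 8 + \sqrt{2} \sqrt{s}$)
$q - y{\left(147 \right)} = 39229 - \left(8 + \sqrt{2} \sqrt{147}\right) = 39229 - \left(8 + \sqrt{2} \cdot 7 \sqrt{3}\right) = 39229 - \left(8 + 7 \sqrt{6}\right) = 39221 - 7 \sqrt{6}$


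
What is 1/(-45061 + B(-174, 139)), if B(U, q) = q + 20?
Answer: -1/44902 ≈ -2.2271e-5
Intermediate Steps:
B(U, q) = 20 + q
1/(-45061 + B(-174, 139)) = 1/(-45061 + (20 + 139)) = 1/(-45061 + 159) = 1/(-44902) = -1/44902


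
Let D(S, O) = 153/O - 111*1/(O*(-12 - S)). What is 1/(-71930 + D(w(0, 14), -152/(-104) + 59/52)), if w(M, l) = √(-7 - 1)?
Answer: 45*(-√2 + 6*I)/(2*(-9702113*I + 1617099*√2)) ≈ -1.3914e-5 + 1.5404e-10*I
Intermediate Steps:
w(M, l) = 2*I*√2 (w(M, l) = √(-8) = 2*I*√2)
D(S, O) = 153/O - 111/(O*(-12 - S)) (D(S, O) = 153/O - 111*1/(O*(-12 - S)) = 153/O - 111/(O*(-12 - S)))
1/(-71930 + D(w(0, 14), -152/(-104) + 59/52)) = 1/(-71930 + 3*(649 + 51*(2*I*√2))/((-152/(-104) + 59/52)*(12 + 2*I*√2))) = 1/(-71930 + 3*(649 + 102*I*√2)/((-152*(-1/104) + 59*(1/52))*(12 + 2*I*√2))) = 1/(-71930 + 3*(649 + 102*I*√2)/((19/13 + 59/52)*(12 + 2*I*√2))) = 1/(-71930 + 3*(649 + 102*I*√2)/((135/52)*(12 + 2*I*√2))) = 1/(-71930 + 3*(52/135)*(649 + 102*I*√2)/(12 + 2*I*√2)) = 1/(-71930 + 52*(649 + 102*I*√2)/(45*(12 + 2*I*√2)))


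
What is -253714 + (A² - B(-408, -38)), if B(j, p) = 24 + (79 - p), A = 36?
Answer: -252559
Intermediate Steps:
B(j, p) = 103 - p
-253714 + (A² - B(-408, -38)) = -253714 + (36² - (103 - 1*(-38))) = -253714 + (1296 - (103 + 38)) = -253714 + (1296 - 1*141) = -253714 + (1296 - 141) = -253714 + 1155 = -252559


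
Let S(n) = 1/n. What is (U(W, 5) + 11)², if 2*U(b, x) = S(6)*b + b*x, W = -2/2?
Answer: 10201/144 ≈ 70.840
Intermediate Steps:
S(n) = 1/n
W = -1 (W = -2*½ = -1)
U(b, x) = b/12 + b*x/2 (U(b, x) = (b/6 + b*x)/2 = b/12 + b*x/2)
(U(W, 5) + 11)² = ((1/12)*(-1)*(1 + 6*5) + 11)² = ((1/12)*(-1)*(1 + 30) + 11)² = ((1/12)*(-1)*31 + 11)² = (-31/12 + 11)² = (101/12)² = 10201/144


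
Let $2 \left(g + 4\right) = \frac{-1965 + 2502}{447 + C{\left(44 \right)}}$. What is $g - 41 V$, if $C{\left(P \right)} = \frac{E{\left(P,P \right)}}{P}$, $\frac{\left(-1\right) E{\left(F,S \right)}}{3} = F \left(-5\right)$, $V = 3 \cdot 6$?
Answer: $- \frac{228357}{308} \approx -741.42$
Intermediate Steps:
$V = 18$
$E{\left(F,S \right)} = 15 F$ ($E{\left(F,S \right)} = - 3 F \left(-5\right) = - 3 \left(- 5 F\right) = 15 F$)
$C{\left(P \right)} = 15$ ($C{\left(P \right)} = \frac{15 P}{P} = 15$)
$g = - \frac{1053}{308}$ ($g = -4 + \frac{\left(-1965 + 2502\right) \frac{1}{447 + 15}}{2} = -4 + \frac{537 \cdot \frac{1}{462}}{2} = -4 + \frac{1}{2} \cdot \frac{179}{154} = -4 + \frac{179}{308} = - \frac{1053}{308} \approx -3.4188$)
$g - 41 V = - \frac{1053}{308} - 41 \cdot 18 = - \frac{1053}{308} - 738 = - \frac{228357}{308}$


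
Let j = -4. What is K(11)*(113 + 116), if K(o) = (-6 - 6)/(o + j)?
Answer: -2748/7 ≈ -392.57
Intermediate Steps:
K(o) = -12/(-4 + o) (K(o) = (-6 - 6)/(o - 4) = -12/(-4 + o))
K(11)*(113 + 116) = (-12/(-4 + 11))*(113 + 116) = -12/7*229 = -2748/7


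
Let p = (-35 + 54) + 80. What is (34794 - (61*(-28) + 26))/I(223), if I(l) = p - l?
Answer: -9119/31 ≈ -294.16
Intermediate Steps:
p = 99 (p = 19 + 80 = 99)
I(l) = 99 - l
(34794 - (61*(-28) + 26))/I(223) = (34794 - (61*(-28) + 26))/(99 - 1*223) = (34794 - (-1708 + 26))/(99 - 223) = (34794 - 1*(-1682))/(-124) = (34794 + 1682)*(-1/124) = 36476*(-1/124) = -9119/31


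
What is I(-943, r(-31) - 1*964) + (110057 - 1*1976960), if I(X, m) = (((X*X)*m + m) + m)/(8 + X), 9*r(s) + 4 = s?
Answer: -241324948/255 ≈ -9.4637e+5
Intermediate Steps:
r(s) = -4/9 + s/9
I(X, m) = (2*m + m*X²)/(8 + X) (I(X, m) = ((X²*m + m) + m)/(8 + X) = ((m*X² + m) + m)/(8 + X) = ((m + m*X²) + m)/(8 + X) = (2*m + m*X²)/(8 + X))
I(-943, r(-31) - 1*964) + (110057 - 1*1976960) = ((-4/9 + (⅑)*(-31)) - 1*964)*(2 + (-943)²)/(8 - 943) + (110057 - 1*1976960) = ((-4/9 - 31/9) - 964)*(2 + 889249)/(-935) + (110057 - 1976960) = (-35/9 - 964)*(-1/935)*889251 - 1866903 = -8711/9*(-1/935)*889251 - 1866903 = 234735317/255 - 1866903 = -241324948/255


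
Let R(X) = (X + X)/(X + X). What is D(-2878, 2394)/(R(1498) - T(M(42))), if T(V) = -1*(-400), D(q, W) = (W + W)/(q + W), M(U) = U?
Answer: 3/121 ≈ 0.024793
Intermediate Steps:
R(X) = 1 (R(X) = (2*X)/((2*X)) = (2*X)*(1/(2*X)) = 1)
D(q, W) = 2*W/(W + q) (D(q, W) = (2*W)/(W + q) = 2*W/(W + q))
T(V) = 400
D(-2878, 2394)/(R(1498) - T(M(42))) = (2*2394/(2394 - 2878))/(1 - 1*400) = (2*2394/(-484))/(1 - 400) = (2*2394*(-1/484))/(-399) = -1197/121*(-1/399) = 3/121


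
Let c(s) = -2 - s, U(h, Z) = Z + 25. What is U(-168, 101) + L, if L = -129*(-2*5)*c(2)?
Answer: -5034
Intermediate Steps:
U(h, Z) = 25 + Z
L = -5160 (L = -129*(-2*5)*(-2 - 1*2) = -(-1290)*(-2 - 2) = -(-1290)*(-4) = -129*40 = -5160)
U(-168, 101) + L = (25 + 101) - 5160 = 126 - 5160 = -5034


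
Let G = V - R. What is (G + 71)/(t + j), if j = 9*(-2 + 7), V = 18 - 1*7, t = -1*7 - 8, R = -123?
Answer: 41/6 ≈ 6.8333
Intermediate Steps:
t = -15 (t = -7 - 8 = -15)
V = 11 (V = 18 - 7 = 11)
j = 45 (j = 9*5 = 45)
G = 134 (G = 11 - 1*(-123) = 11 + 123 = 134)
(G + 71)/(t + j) = (134 + 71)/(-15 + 45) = 205/30 = 205*(1/30) = 41/6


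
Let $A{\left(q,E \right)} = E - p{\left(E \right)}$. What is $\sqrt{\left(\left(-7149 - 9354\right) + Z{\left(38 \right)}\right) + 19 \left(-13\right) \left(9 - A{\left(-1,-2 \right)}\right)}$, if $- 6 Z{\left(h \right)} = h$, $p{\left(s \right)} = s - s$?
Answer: $\frac{i \sqrt{173037}}{3} \approx 138.66 i$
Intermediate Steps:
$p{\left(s \right)} = 0$
$A{\left(q,E \right)} = E$ ($A{\left(q,E \right)} = E - 0 = E + 0 = E$)
$Z{\left(h \right)} = - \frac{h}{6}$
$\sqrt{\left(\left(-7149 - 9354\right) + Z{\left(38 \right)}\right) + 19 \left(-13\right) \left(9 - A{\left(-1,-2 \right)}\right)} = \sqrt{\left(\left(-7149 - 9354\right) - \frac{19}{3}\right) + 19 \left(-13\right) \left(9 - -2\right)} = \sqrt{\left(-16503 - \frac{19}{3}\right) - 247 \left(9 + 2\right)} = \sqrt{- \frac{49528}{3} - 2717} = \sqrt{- \frac{57679}{3}} = \frac{i \sqrt{173037}}{3}$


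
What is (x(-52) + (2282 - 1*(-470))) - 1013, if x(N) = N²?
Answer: 4443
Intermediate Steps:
(x(-52) + (2282 - 1*(-470))) - 1013 = ((-52)² + (2282 - 1*(-470))) - 1013 = (2704 + (2282 + 470)) - 1013 = (2704 + 2752) - 1013 = 5456 - 1013 = 4443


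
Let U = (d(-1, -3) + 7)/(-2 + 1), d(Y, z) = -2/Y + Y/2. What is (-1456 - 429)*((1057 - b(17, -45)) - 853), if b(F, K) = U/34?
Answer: -1540045/4 ≈ -3.8501e+5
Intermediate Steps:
d(Y, z) = Y/2 - 2/Y (d(Y, z) = -2/Y + Y*(1/2) = -2/Y + Y/2 = Y/2 - 2/Y)
U = -17/2 (U = (((1/2)*(-1) - 2/(-1)) + 7)/(-2 + 1) = ((-1/2 - 2*(-1)) + 7)/(-1) = ((-1/2 + 2) + 7)*(-1) = (3/2 + 7)*(-1) = (17/2)*(-1) = -17/2 ≈ -8.5000)
b(F, K) = -1/4 (b(F, K) = -17/2/34 = -17/2*1/34 = -1/4)
(-1456 - 429)*((1057 - b(17, -45)) - 853) = (-1456 - 429)*((1057 - 1*(-1/4)) - 853) = -1885*((1057 + 1/4) - 853) = -1885*(4229/4 - 853) = -1885*817/4 = -1540045/4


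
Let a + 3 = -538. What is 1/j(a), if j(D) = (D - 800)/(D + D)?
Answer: 1082/1341 ≈ 0.80686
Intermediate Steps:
a = -541 (a = -3 - 538 = -541)
j(D) = (-800 + D)/(2*D) (j(D) = (-800 + D)/((2*D)) = (-800 + D)*(1/(2*D)) = (-800 + D)/(2*D))
1/j(a) = 1/((1/2)*(-800 - 541)/(-541)) = 1/((1/2)*(-1/541)*(-1341)) = 1/(1341/1082) = 1082/1341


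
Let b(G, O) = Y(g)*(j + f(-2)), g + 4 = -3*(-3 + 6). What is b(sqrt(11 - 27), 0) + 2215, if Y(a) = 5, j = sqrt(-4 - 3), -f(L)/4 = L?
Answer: 2255 + 5*I*sqrt(7) ≈ 2255.0 + 13.229*I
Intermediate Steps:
f(L) = -4*L
j = I*sqrt(7) (j = sqrt(-7) = I*sqrt(7) ≈ 2.6458*I)
g = -13 (g = -4 - 3*(-3 + 6) = -4 - 3*3 = -4 - 9 = -13)
b(G, O) = 40 + 5*I*sqrt(7) (b(G, O) = 5*(I*sqrt(7) - 4*(-2)) = 5*(I*sqrt(7) + 8) = 5*(8 + I*sqrt(7)) = 40 + 5*I*sqrt(7))
b(sqrt(11 - 27), 0) + 2215 = (40 + 5*I*sqrt(7)) + 2215 = 2255 + 5*I*sqrt(7)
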